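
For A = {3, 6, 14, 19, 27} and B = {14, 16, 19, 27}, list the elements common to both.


A ∩ B = elements in both A and B
A = {3, 6, 14, 19, 27}
B = {14, 16, 19, 27}
A ∩ B = {14, 19, 27}

A ∩ B = {14, 19, 27}


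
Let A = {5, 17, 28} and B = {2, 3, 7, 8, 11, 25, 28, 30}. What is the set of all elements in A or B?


A ∪ B = all elements in A or B (or both)
A = {5, 17, 28}
B = {2, 3, 7, 8, 11, 25, 28, 30}
A ∪ B = {2, 3, 5, 7, 8, 11, 17, 25, 28, 30}

A ∪ B = {2, 3, 5, 7, 8, 11, 17, 25, 28, 30}


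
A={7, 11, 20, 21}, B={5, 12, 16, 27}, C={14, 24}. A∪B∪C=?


A ∪ B = {5, 7, 11, 12, 16, 20, 21, 27}
(A ∪ B) ∪ C = {5, 7, 11, 12, 14, 16, 20, 21, 24, 27}

A ∪ B ∪ C = {5, 7, 11, 12, 14, 16, 20, 21, 24, 27}


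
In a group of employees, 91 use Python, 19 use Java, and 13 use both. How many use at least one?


|A ∪ B| = |A| + |B| - |A ∩ B|
= 91 + 19 - 13
= 97

|A ∪ B| = 97


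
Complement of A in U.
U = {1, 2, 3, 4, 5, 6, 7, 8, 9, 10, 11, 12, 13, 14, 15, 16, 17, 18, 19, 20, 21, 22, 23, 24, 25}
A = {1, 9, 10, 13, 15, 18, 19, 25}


Aᶜ = U \ A = elements in U but not in A
U = {1, 2, 3, 4, 5, 6, 7, 8, 9, 10, 11, 12, 13, 14, 15, 16, 17, 18, 19, 20, 21, 22, 23, 24, 25}
A = {1, 9, 10, 13, 15, 18, 19, 25}
Aᶜ = {2, 3, 4, 5, 6, 7, 8, 11, 12, 14, 16, 17, 20, 21, 22, 23, 24}

Aᶜ = {2, 3, 4, 5, 6, 7, 8, 11, 12, 14, 16, 17, 20, 21, 22, 23, 24}


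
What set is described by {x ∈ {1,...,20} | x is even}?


Checking each candidate:
Condition: even numbers in {1,...,20}
Result = {2, 4, 6, 8, 10, 12, 14, 16, 18, 20}

{2, 4, 6, 8, 10, 12, 14, 16, 18, 20}


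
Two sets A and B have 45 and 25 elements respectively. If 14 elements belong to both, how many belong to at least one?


|A ∪ B| = |A| + |B| - |A ∩ B|
= 45 + 25 - 14
= 56

|A ∪ B| = 56


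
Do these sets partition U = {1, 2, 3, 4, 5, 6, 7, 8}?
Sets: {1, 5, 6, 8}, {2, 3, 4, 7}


A partition requires: (1) non-empty parts, (2) pairwise disjoint, (3) union = U
Parts: {1, 5, 6, 8}, {2, 3, 4, 7}
Union of parts: {1, 2, 3, 4, 5, 6, 7, 8}
U = {1, 2, 3, 4, 5, 6, 7, 8}
All non-empty? True
Pairwise disjoint? True
Covers U? True

Yes, valid partition


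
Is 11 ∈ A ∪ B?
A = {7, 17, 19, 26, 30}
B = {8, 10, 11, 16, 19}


A = {7, 17, 19, 26, 30}, B = {8, 10, 11, 16, 19}
A ∪ B = all elements in A or B
A ∪ B = {7, 8, 10, 11, 16, 17, 19, 26, 30}
Checking if 11 ∈ A ∪ B
11 is in A ∪ B → True

11 ∈ A ∪ B


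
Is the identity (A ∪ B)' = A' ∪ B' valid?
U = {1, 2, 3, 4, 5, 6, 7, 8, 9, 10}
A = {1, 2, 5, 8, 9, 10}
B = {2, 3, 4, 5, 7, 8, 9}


LHS: A ∪ B = {1, 2, 3, 4, 5, 7, 8, 9, 10}
(A ∪ B)' = U \ (A ∪ B) = {6}
A' = {3, 4, 6, 7}, B' = {1, 6, 10}
Claimed RHS: A' ∪ B' = {1, 3, 4, 6, 7, 10}
Identity is INVALID: LHS = {6} but the RHS claimed here equals {1, 3, 4, 6, 7, 10}. The correct form is (A ∪ B)' = A' ∩ B'.

Identity is invalid: (A ∪ B)' = {6} but A' ∪ B' = {1, 3, 4, 6, 7, 10}. The correct De Morgan law is (A ∪ B)' = A' ∩ B'.


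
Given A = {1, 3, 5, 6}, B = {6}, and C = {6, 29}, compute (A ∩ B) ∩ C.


A ∩ B = {6}
(A ∩ B) ∩ C = {6}

A ∩ B ∩ C = {6}


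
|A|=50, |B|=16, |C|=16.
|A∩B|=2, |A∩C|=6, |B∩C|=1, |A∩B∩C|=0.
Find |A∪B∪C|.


|A∪B∪C| = |A|+|B|+|C| - |A∩B|-|A∩C|-|B∩C| + |A∩B∩C|
= 50+16+16 - 2-6-1 + 0
= 82 - 9 + 0
= 73

|A ∪ B ∪ C| = 73


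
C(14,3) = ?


C(n,k) = n! / (k!(n-k)!)
C(14,3) = 14! / (3!11!)
= 364

C(14,3) = 364


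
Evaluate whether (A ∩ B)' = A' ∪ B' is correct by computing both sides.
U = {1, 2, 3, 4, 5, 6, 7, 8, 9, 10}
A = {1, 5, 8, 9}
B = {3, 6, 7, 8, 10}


LHS: A ∩ B = {8}
(A ∩ B)' = U \ (A ∩ B) = {1, 2, 3, 4, 5, 6, 7, 9, 10}
A' = {2, 3, 4, 6, 7, 10}, B' = {1, 2, 4, 5, 9}
Claimed RHS: A' ∪ B' = {1, 2, 3, 4, 5, 6, 7, 9, 10}
Identity is VALID: LHS = RHS = {1, 2, 3, 4, 5, 6, 7, 9, 10} ✓

Identity is valid. (A ∩ B)' = A' ∪ B' = {1, 2, 3, 4, 5, 6, 7, 9, 10}


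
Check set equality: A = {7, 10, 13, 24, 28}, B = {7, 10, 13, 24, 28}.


Two sets are equal iff they have exactly the same elements.
A = {7, 10, 13, 24, 28}
B = {7, 10, 13, 24, 28}
Same elements → A = B

Yes, A = B


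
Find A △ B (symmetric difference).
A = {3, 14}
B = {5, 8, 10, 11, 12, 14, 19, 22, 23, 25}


A △ B = (A \ B) ∪ (B \ A) = elements in exactly one of A or B
A \ B = {3}
B \ A = {5, 8, 10, 11, 12, 19, 22, 23, 25}
A △ B = {3, 5, 8, 10, 11, 12, 19, 22, 23, 25}

A △ B = {3, 5, 8, 10, 11, 12, 19, 22, 23, 25}


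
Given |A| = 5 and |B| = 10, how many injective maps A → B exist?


An injection sends each of |A| = 5 inputs to a distinct output in B.
# injections = |B|·(|B|-1)·…·(|B|-|A|+1) = 10! / (10 - 5)!
= 10 × 9 × 8 × 7 × 6
= 30240

Number of injections = 30240


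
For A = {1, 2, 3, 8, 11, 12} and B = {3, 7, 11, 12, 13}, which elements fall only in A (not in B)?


A = {1, 2, 3, 8, 11, 12}
B = {3, 7, 11, 12, 13}
Region: only in A (not in B)
Elements: {1, 2, 8}

Elements only in A (not in B): {1, 2, 8}


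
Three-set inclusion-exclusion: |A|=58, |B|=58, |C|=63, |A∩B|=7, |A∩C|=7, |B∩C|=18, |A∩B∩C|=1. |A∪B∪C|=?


|A∪B∪C| = |A|+|B|+|C| - |A∩B|-|A∩C|-|B∩C| + |A∩B∩C|
= 58+58+63 - 7-7-18 + 1
= 179 - 32 + 1
= 148

|A ∪ B ∪ C| = 148


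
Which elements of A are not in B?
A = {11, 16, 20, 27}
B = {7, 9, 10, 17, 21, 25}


A \ B = elements in A but not in B
A = {11, 16, 20, 27}
B = {7, 9, 10, 17, 21, 25}
Remove from A any elements in B
A \ B = {11, 16, 20, 27}

A \ B = {11, 16, 20, 27}


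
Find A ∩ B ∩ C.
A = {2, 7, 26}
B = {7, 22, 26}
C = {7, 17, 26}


A ∩ B = {7, 26}
(A ∩ B) ∩ C = {7, 26}

A ∩ B ∩ C = {7, 26}


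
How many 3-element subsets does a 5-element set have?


C(n,k) = n! / (k!(n-k)!)
C(5,3) = 5! / (3!2!)
= 10

C(5,3) = 10


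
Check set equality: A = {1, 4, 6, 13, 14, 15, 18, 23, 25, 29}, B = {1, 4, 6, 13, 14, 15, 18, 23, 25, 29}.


Two sets are equal iff they have exactly the same elements.
A = {1, 4, 6, 13, 14, 15, 18, 23, 25, 29}
B = {1, 4, 6, 13, 14, 15, 18, 23, 25, 29}
Same elements → A = B

Yes, A = B


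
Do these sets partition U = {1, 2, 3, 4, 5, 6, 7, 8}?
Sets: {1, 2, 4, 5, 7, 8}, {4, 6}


A partition requires: (1) non-empty parts, (2) pairwise disjoint, (3) union = U
Parts: {1, 2, 4, 5, 7, 8}, {4, 6}
Union of parts: {1, 2, 4, 5, 6, 7, 8}
U = {1, 2, 3, 4, 5, 6, 7, 8}
All non-empty? True
Pairwise disjoint? False
Covers U? False

No, not a valid partition


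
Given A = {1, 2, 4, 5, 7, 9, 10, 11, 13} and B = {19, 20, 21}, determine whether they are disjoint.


Disjoint means A ∩ B = ∅.
A ∩ B = ∅
A ∩ B = ∅, so A and B are disjoint.

Yes, A and B are disjoint


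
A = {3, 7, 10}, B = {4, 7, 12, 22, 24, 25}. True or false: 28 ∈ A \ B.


A = {3, 7, 10}, B = {4, 7, 12, 22, 24, 25}
A \ B = elements in A but not in B
A \ B = {3, 10}
Checking if 28 ∈ A \ B
28 is not in A \ B → False

28 ∉ A \ B


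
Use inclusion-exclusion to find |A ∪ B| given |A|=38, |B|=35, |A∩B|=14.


|A ∪ B| = |A| + |B| - |A ∩ B|
= 38 + 35 - 14
= 59

|A ∪ B| = 59


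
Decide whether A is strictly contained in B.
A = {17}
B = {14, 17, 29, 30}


A ⊂ B requires: A ⊆ B AND A ≠ B.
A ⊆ B? Yes
A = B? No
A ⊂ B: Yes (A is a proper subset of B)

Yes, A ⊂ B


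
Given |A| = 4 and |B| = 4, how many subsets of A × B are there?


A relation from A to B is any subset of A × B.
|A × B| = 4 × 4 = 16
# relations = 2^|A × B| = 2^16 = 65536

Number of relations = 65536


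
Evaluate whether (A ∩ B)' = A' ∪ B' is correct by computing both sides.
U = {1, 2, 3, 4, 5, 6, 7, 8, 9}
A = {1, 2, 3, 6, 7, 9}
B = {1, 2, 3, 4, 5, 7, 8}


LHS: A ∩ B = {1, 2, 3, 7}
(A ∩ B)' = U \ (A ∩ B) = {4, 5, 6, 8, 9}
A' = {4, 5, 8}, B' = {6, 9}
Claimed RHS: A' ∪ B' = {4, 5, 6, 8, 9}
Identity is VALID: LHS = RHS = {4, 5, 6, 8, 9} ✓

Identity is valid. (A ∩ B)' = A' ∪ B' = {4, 5, 6, 8, 9}


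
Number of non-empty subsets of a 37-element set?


Total subsets = 2^n = 2^37 = 137438953472
Non-empty subsets exclude the empty set: 2^n - 1
= 137438953472 - 1
= 137438953471

Number of non-empty subsets = 137438953471


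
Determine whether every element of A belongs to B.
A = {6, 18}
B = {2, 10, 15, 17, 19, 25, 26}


A ⊆ B means every element of A is in B.
Elements in A not in B: {6, 18}
So A ⊄ B.

No, A ⊄ B


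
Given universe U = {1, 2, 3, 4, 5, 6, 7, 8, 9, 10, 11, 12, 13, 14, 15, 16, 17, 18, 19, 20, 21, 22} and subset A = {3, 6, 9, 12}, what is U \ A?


Aᶜ = U \ A = elements in U but not in A
U = {1, 2, 3, 4, 5, 6, 7, 8, 9, 10, 11, 12, 13, 14, 15, 16, 17, 18, 19, 20, 21, 22}
A = {3, 6, 9, 12}
Aᶜ = {1, 2, 4, 5, 7, 8, 10, 11, 13, 14, 15, 16, 17, 18, 19, 20, 21, 22}

Aᶜ = {1, 2, 4, 5, 7, 8, 10, 11, 13, 14, 15, 16, 17, 18, 19, 20, 21, 22}


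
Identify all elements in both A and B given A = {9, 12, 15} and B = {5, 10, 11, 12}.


A = {9, 12, 15}
B = {5, 10, 11, 12}
Region: in both A and B
Elements: {12}

Elements in both A and B: {12}


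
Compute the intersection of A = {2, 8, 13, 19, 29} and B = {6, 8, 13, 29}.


A ∩ B = elements in both A and B
A = {2, 8, 13, 19, 29}
B = {6, 8, 13, 29}
A ∩ B = {8, 13, 29}

A ∩ B = {8, 13, 29}


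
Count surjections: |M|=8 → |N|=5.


n = |M| = 8, k = |N| = 5. Surjections via inclusion-exclusion:
S(n,k) = Σ(-1)^i × C(k,i) × (k-i)^n, i=0 to k
i=0: (-1)^0×C(5,0)×5^8 = 390625
i=1: (-1)^1×C(5,1)×4^8 = -327680
i=2: (-1)^2×C(5,2)×3^8 = 65610
i=3: (-1)^3×C(5,3)×2^8 = -2560
i=4: (-1)^4×C(5,4)×1^8 = 5
i=5: (-1)^5×C(5,5)×0^8 = 0
Total = 126000

Number of surjections = 126000


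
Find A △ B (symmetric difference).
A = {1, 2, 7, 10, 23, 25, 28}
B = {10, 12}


A △ B = (A \ B) ∪ (B \ A) = elements in exactly one of A or B
A \ B = {1, 2, 7, 23, 25, 28}
B \ A = {12}
A △ B = {1, 2, 7, 12, 23, 25, 28}

A △ B = {1, 2, 7, 12, 23, 25, 28}


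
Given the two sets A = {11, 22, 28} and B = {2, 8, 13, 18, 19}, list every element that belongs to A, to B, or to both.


A ∪ B = all elements in A or B (or both)
A = {11, 22, 28}
B = {2, 8, 13, 18, 19}
A ∪ B = {2, 8, 11, 13, 18, 19, 22, 28}

A ∪ B = {2, 8, 11, 13, 18, 19, 22, 28}


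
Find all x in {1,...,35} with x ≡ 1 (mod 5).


Checking each candidate:
Condition: x in {1,...,35} with x ≡ 1 (mod 5)
Result = {1, 6, 11, 16, 21, 26, 31}

{1, 6, 11, 16, 21, 26, 31}


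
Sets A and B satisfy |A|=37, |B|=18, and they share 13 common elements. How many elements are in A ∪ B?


|A ∪ B| = |A| + |B| - |A ∩ B|
= 37 + 18 - 13
= 42

|A ∪ B| = 42


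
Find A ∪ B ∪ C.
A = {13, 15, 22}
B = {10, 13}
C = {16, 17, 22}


A ∪ B = {10, 13, 15, 22}
(A ∪ B) ∪ C = {10, 13, 15, 16, 17, 22}

A ∪ B ∪ C = {10, 13, 15, 16, 17, 22}


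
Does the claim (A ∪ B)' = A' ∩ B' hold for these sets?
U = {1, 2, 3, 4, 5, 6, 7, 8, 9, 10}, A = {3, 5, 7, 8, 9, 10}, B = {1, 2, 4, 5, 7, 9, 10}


LHS: A ∪ B = {1, 2, 3, 4, 5, 7, 8, 9, 10}
(A ∪ B)' = U \ (A ∪ B) = {6}
A' = {1, 2, 4, 6}, B' = {3, 6, 8}
Claimed RHS: A' ∩ B' = {6}
Identity is VALID: LHS = RHS = {6} ✓

Identity is valid. (A ∪ B)' = A' ∩ B' = {6}


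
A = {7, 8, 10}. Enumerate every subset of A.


|A| = 3, so |P(A)| = 2^3 = 8
Enumerate subsets by cardinality (0 to 3):
∅, {7}, {8}, {10}, {7, 8}, {7, 10}, {8, 10}, {7, 8, 10}

P(A) has 8 subsets: ∅, {7}, {8}, {10}, {7, 8}, {7, 10}, {8, 10}, {7, 8, 10}


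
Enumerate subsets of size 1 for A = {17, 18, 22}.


|A| = 3, so A has C(3,1) = 3 subsets of size 1.
Enumerate by choosing 1 elements from A at a time:
{17}, {18}, {22}

1-element subsets (3 total): {17}, {18}, {22}


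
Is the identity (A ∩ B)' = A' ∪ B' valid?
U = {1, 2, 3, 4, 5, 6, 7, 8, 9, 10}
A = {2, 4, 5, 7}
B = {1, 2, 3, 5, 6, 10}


LHS: A ∩ B = {2, 5}
(A ∩ B)' = U \ (A ∩ B) = {1, 3, 4, 6, 7, 8, 9, 10}
A' = {1, 3, 6, 8, 9, 10}, B' = {4, 7, 8, 9}
Claimed RHS: A' ∪ B' = {1, 3, 4, 6, 7, 8, 9, 10}
Identity is VALID: LHS = RHS = {1, 3, 4, 6, 7, 8, 9, 10} ✓

Identity is valid. (A ∩ B)' = A' ∪ B' = {1, 3, 4, 6, 7, 8, 9, 10}


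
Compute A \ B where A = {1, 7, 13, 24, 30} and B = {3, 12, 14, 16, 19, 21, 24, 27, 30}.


A \ B = elements in A but not in B
A = {1, 7, 13, 24, 30}
B = {3, 12, 14, 16, 19, 21, 24, 27, 30}
Remove from A any elements in B
A \ B = {1, 7, 13}

A \ B = {1, 7, 13}


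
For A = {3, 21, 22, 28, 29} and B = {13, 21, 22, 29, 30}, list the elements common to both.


A ∩ B = elements in both A and B
A = {3, 21, 22, 28, 29}
B = {13, 21, 22, 29, 30}
A ∩ B = {21, 22, 29}

A ∩ B = {21, 22, 29}


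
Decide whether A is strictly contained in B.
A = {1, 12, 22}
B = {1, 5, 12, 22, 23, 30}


A ⊂ B requires: A ⊆ B AND A ≠ B.
A ⊆ B? Yes
A = B? No
A ⊂ B: Yes (A is a proper subset of B)

Yes, A ⊂ B


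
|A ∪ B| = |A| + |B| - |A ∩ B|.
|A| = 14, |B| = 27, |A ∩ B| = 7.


|A ∪ B| = |A| + |B| - |A ∩ B|
= 14 + 27 - 7
= 34

|A ∪ B| = 34


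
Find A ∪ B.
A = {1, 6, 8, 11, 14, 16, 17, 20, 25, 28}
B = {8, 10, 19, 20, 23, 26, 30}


A ∪ B = all elements in A or B (or both)
A = {1, 6, 8, 11, 14, 16, 17, 20, 25, 28}
B = {8, 10, 19, 20, 23, 26, 30}
A ∪ B = {1, 6, 8, 10, 11, 14, 16, 17, 19, 20, 23, 25, 26, 28, 30}

A ∪ B = {1, 6, 8, 10, 11, 14, 16, 17, 19, 20, 23, 25, 26, 28, 30}


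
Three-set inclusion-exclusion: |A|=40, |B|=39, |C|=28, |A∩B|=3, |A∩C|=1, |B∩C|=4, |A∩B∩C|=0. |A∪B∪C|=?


|A∪B∪C| = |A|+|B|+|C| - |A∩B|-|A∩C|-|B∩C| + |A∩B∩C|
= 40+39+28 - 3-1-4 + 0
= 107 - 8 + 0
= 99

|A ∪ B ∪ C| = 99


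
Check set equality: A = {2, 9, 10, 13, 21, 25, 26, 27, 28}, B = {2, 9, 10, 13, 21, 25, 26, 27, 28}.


Two sets are equal iff they have exactly the same elements.
A = {2, 9, 10, 13, 21, 25, 26, 27, 28}
B = {2, 9, 10, 13, 21, 25, 26, 27, 28}
Same elements → A = B

Yes, A = B


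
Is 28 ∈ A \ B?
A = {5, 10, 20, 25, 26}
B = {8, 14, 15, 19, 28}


A = {5, 10, 20, 25, 26}, B = {8, 14, 15, 19, 28}
A \ B = elements in A but not in B
A \ B = {5, 10, 20, 25, 26}
Checking if 28 ∈ A \ B
28 is not in A \ B → False

28 ∉ A \ B


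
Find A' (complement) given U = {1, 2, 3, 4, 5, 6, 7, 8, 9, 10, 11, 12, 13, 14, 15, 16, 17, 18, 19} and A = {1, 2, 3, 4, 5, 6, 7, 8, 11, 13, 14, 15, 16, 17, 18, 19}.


Aᶜ = U \ A = elements in U but not in A
U = {1, 2, 3, 4, 5, 6, 7, 8, 9, 10, 11, 12, 13, 14, 15, 16, 17, 18, 19}
A = {1, 2, 3, 4, 5, 6, 7, 8, 11, 13, 14, 15, 16, 17, 18, 19}
Aᶜ = {9, 10, 12}

Aᶜ = {9, 10, 12}


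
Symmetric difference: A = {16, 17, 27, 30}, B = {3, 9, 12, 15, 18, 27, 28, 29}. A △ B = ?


A △ B = (A \ B) ∪ (B \ A) = elements in exactly one of A or B
A \ B = {16, 17, 30}
B \ A = {3, 9, 12, 15, 18, 28, 29}
A △ B = {3, 9, 12, 15, 16, 17, 18, 28, 29, 30}

A △ B = {3, 9, 12, 15, 16, 17, 18, 28, 29, 30}


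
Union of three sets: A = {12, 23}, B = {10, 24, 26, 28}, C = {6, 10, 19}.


A ∪ B = {10, 12, 23, 24, 26, 28}
(A ∪ B) ∪ C = {6, 10, 12, 19, 23, 24, 26, 28}

A ∪ B ∪ C = {6, 10, 12, 19, 23, 24, 26, 28}


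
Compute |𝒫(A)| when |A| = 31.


Number of subsets = 2^n
= 2^31
= 2147483648

|P(A)| = 2147483648


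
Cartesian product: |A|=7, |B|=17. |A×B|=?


|A × B| = |A| × |B|
= 7 × 17
= 119

|A × B| = 119


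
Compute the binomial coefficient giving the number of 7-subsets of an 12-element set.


C(n,k) = n! / (k!(n-k)!)
C(12,7) = 12! / (7!5!)
= 792

C(12,7) = 792


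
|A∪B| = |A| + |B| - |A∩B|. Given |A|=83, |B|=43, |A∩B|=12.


|A ∪ B| = |A| + |B| - |A ∩ B|
= 83 + 43 - 12
= 114

|A ∪ B| = 114


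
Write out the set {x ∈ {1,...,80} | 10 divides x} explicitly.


Checking each candidate:
Condition: multiples of 10 in {1,...,80}
Result = {10, 20, 30, 40, 50, 60, 70, 80}

{10, 20, 30, 40, 50, 60, 70, 80}


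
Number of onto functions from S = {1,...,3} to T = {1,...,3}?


n = |S| = 3, k = |T| = 3. Surjections via inclusion-exclusion:
S(n,k) = Σ(-1)^i × C(k,i) × (k-i)^n, i=0 to k
i=0: (-1)^0×C(3,0)×3^3 = 27
i=1: (-1)^1×C(3,1)×2^3 = -24
i=2: (-1)^2×C(3,2)×1^3 = 3
i=3: (-1)^3×C(3,3)×0^3 = 0
Total = 6

Number of surjections = 6


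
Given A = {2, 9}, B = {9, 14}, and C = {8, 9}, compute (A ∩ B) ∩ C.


A ∩ B = {9}
(A ∩ B) ∩ C = {9}

A ∩ B ∩ C = {9}


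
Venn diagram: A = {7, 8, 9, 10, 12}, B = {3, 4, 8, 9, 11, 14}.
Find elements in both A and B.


A = {7, 8, 9, 10, 12}
B = {3, 4, 8, 9, 11, 14}
Region: in both A and B
Elements: {8, 9}

Elements in both A and B: {8, 9}


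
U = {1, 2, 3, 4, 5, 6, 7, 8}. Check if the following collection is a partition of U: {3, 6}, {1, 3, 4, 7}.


A partition requires: (1) non-empty parts, (2) pairwise disjoint, (3) union = U
Parts: {3, 6}, {1, 3, 4, 7}
Union of parts: {1, 3, 4, 6, 7}
U = {1, 2, 3, 4, 5, 6, 7, 8}
All non-empty? True
Pairwise disjoint? False
Covers U? False

No, not a valid partition


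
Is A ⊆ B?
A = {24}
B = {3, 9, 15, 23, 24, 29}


A ⊆ B means every element of A is in B.
All elements of A are in B.
So A ⊆ B.

Yes, A ⊆ B


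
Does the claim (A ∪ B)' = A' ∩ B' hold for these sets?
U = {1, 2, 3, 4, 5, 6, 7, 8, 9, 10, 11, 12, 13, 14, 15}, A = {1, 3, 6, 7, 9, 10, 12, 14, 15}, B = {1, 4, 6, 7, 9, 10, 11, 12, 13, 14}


LHS: A ∪ B = {1, 3, 4, 6, 7, 9, 10, 11, 12, 13, 14, 15}
(A ∪ B)' = U \ (A ∪ B) = {2, 5, 8}
A' = {2, 4, 5, 8, 11, 13}, B' = {2, 3, 5, 8, 15}
Claimed RHS: A' ∩ B' = {2, 5, 8}
Identity is VALID: LHS = RHS = {2, 5, 8} ✓

Identity is valid. (A ∪ B)' = A' ∩ B' = {2, 5, 8}


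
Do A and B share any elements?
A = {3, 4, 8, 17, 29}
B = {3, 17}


Disjoint means A ∩ B = ∅.
A ∩ B = {3, 17}
A ∩ B ≠ ∅, so A and B are NOT disjoint.

Yes — A and B share the element(s) of A ∩ B = {3, 17}, so they are not disjoint


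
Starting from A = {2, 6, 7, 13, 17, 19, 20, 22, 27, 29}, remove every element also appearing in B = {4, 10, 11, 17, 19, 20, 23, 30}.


A \ B = elements in A but not in B
A = {2, 6, 7, 13, 17, 19, 20, 22, 27, 29}
B = {4, 10, 11, 17, 19, 20, 23, 30}
Remove from A any elements in B
A \ B = {2, 6, 7, 13, 22, 27, 29}

A \ B = {2, 6, 7, 13, 22, 27, 29}


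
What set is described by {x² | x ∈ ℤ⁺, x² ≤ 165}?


Checking each candidate:
Condition: positive perfect squares ≤ 165
Result = {1, 4, 9, 16, 25, 36, 49, 64, 81, 100, 121, 144}

{1, 4, 9, 16, 25, 36, 49, 64, 81, 100, 121, 144}


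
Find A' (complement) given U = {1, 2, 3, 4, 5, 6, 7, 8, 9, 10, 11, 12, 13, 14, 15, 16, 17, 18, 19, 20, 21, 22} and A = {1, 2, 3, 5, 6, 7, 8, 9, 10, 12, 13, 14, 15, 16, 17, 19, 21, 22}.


Aᶜ = U \ A = elements in U but not in A
U = {1, 2, 3, 4, 5, 6, 7, 8, 9, 10, 11, 12, 13, 14, 15, 16, 17, 18, 19, 20, 21, 22}
A = {1, 2, 3, 5, 6, 7, 8, 9, 10, 12, 13, 14, 15, 16, 17, 19, 21, 22}
Aᶜ = {4, 11, 18, 20}

Aᶜ = {4, 11, 18, 20}


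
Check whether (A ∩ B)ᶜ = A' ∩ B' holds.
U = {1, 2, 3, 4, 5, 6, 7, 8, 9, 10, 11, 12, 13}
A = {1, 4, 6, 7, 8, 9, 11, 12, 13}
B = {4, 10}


LHS: A ∩ B = {4}
(A ∩ B)' = U \ (A ∩ B) = {1, 2, 3, 5, 6, 7, 8, 9, 10, 11, 12, 13}
A' = {2, 3, 5, 10}, B' = {1, 2, 3, 5, 6, 7, 8, 9, 11, 12, 13}
Claimed RHS: A' ∩ B' = {2, 3, 5}
Identity is INVALID: LHS = {1, 2, 3, 5, 6, 7, 8, 9, 10, 11, 12, 13} but the RHS claimed here equals {2, 3, 5}. The correct form is (A ∩ B)' = A' ∪ B'.

Identity is invalid: (A ∩ B)' = {1, 2, 3, 5, 6, 7, 8, 9, 10, 11, 12, 13} but A' ∩ B' = {2, 3, 5}. The correct De Morgan law is (A ∩ B)' = A' ∪ B'.


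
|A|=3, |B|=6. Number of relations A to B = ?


A relation from A to B is any subset of A × B.
|A × B| = 3 × 6 = 18
# relations = 2^|A × B| = 2^18 = 262144

Number of relations = 262144


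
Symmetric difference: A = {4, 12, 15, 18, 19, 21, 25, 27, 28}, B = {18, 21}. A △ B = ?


A △ B = (A \ B) ∪ (B \ A) = elements in exactly one of A or B
A \ B = {4, 12, 15, 19, 25, 27, 28}
B \ A = ∅
A △ B = {4, 12, 15, 19, 25, 27, 28}

A △ B = {4, 12, 15, 19, 25, 27, 28}


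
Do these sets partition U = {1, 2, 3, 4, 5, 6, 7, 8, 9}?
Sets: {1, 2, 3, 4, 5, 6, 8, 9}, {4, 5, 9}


A partition requires: (1) non-empty parts, (2) pairwise disjoint, (3) union = U
Parts: {1, 2, 3, 4, 5, 6, 8, 9}, {4, 5, 9}
Union of parts: {1, 2, 3, 4, 5, 6, 8, 9}
U = {1, 2, 3, 4, 5, 6, 7, 8, 9}
All non-empty? True
Pairwise disjoint? False
Covers U? False

No, not a valid partition


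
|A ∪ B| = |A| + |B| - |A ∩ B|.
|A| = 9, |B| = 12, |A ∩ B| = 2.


|A ∪ B| = |A| + |B| - |A ∩ B|
= 9 + 12 - 2
= 19

|A ∪ B| = 19


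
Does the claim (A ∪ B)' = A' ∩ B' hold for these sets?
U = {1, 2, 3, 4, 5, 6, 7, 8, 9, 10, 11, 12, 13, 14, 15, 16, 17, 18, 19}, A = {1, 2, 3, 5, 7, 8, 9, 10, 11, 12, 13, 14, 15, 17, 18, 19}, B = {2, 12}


LHS: A ∪ B = {1, 2, 3, 5, 7, 8, 9, 10, 11, 12, 13, 14, 15, 17, 18, 19}
(A ∪ B)' = U \ (A ∪ B) = {4, 6, 16}
A' = {4, 6, 16}, B' = {1, 3, 4, 5, 6, 7, 8, 9, 10, 11, 13, 14, 15, 16, 17, 18, 19}
Claimed RHS: A' ∩ B' = {4, 6, 16}
Identity is VALID: LHS = RHS = {4, 6, 16} ✓

Identity is valid. (A ∪ B)' = A' ∩ B' = {4, 6, 16}


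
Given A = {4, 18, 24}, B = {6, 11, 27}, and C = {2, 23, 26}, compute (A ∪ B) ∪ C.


A ∪ B = {4, 6, 11, 18, 24, 27}
(A ∪ B) ∪ C = {2, 4, 6, 11, 18, 23, 24, 26, 27}

A ∪ B ∪ C = {2, 4, 6, 11, 18, 23, 24, 26, 27}


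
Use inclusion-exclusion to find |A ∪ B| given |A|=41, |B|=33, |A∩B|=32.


|A ∪ B| = |A| + |B| - |A ∩ B|
= 41 + 33 - 32
= 42

|A ∪ B| = 42


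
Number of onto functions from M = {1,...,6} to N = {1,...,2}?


n = |M| = 6, k = |N| = 2. Surjections via inclusion-exclusion:
S(n,k) = Σ(-1)^i × C(k,i) × (k-i)^n, i=0 to k
i=0: (-1)^0×C(2,0)×2^6 = 64
i=1: (-1)^1×C(2,1)×1^6 = -2
i=2: (-1)^2×C(2,2)×0^6 = 0
Total = 62

Number of surjections = 62


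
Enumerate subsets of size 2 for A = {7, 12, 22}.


|A| = 3, so A has C(3,2) = 3 subsets of size 2.
Enumerate by choosing 2 elements from A at a time:
{7, 12}, {7, 22}, {12, 22}

2-element subsets (3 total): {7, 12}, {7, 22}, {12, 22}


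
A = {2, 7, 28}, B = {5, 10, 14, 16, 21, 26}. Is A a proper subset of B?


A ⊂ B requires: A ⊆ B AND A ≠ B.
A ⊆ B? No
A ⊄ B, so A is not a proper subset.

No, A is not a proper subset of B


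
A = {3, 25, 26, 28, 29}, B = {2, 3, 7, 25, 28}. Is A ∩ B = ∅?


Disjoint means A ∩ B = ∅.
A ∩ B = {3, 25, 28}
A ∩ B ≠ ∅, so A and B are NOT disjoint.

No, A and B are not disjoint (A ∩ B = {3, 25, 28})


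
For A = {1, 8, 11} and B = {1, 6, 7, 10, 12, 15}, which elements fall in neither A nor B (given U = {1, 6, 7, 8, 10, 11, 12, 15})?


A = {1, 8, 11}
B = {1, 6, 7, 10, 12, 15}
Region: in neither A nor B (given U = {1, 6, 7, 8, 10, 11, 12, 15})
Elements: ∅

Elements in neither A nor B (given U = {1, 6, 7, 8, 10, 11, 12, 15}): ∅


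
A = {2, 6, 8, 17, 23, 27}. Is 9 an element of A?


A = {2, 6, 8, 17, 23, 27}
Checking if 9 is in A
9 is not in A → False

9 ∉ A


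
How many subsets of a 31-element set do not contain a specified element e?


Subsets of A avoiding e are subsets of A \ {e}, which has 30 elements.
Count = 2^(n-1) = 2^30
= 1073741824

Number of subsets avoiding e = 1073741824


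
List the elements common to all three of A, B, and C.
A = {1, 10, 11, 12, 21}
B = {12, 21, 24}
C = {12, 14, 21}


A ∩ B = {12, 21}
(A ∩ B) ∩ C = {12, 21}

A ∩ B ∩ C = {12, 21}


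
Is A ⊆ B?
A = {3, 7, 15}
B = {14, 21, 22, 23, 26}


A ⊆ B means every element of A is in B.
Elements in A not in B: {3, 7, 15}
So A ⊄ B.

No, A ⊄ B


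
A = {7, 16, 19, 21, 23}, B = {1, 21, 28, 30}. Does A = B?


Two sets are equal iff they have exactly the same elements.
A = {7, 16, 19, 21, 23}
B = {1, 21, 28, 30}
Differences: {1, 7, 16, 19, 23, 28, 30}
A ≠ B

No, A ≠ B


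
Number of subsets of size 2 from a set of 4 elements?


C(n,k) = n! / (k!(n-k)!)
C(4,2) = 4! / (2!2!)
= 6

C(4,2) = 6


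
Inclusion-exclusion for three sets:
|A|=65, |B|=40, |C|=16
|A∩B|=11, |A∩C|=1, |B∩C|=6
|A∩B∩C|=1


|A∪B∪C| = |A|+|B|+|C| - |A∩B|-|A∩C|-|B∩C| + |A∩B∩C|
= 65+40+16 - 11-1-6 + 1
= 121 - 18 + 1
= 104

|A ∪ B ∪ C| = 104


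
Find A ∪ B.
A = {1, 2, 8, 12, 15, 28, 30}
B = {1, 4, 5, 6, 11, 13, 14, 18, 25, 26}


A ∪ B = all elements in A or B (or both)
A = {1, 2, 8, 12, 15, 28, 30}
B = {1, 4, 5, 6, 11, 13, 14, 18, 25, 26}
A ∪ B = {1, 2, 4, 5, 6, 8, 11, 12, 13, 14, 15, 18, 25, 26, 28, 30}

A ∪ B = {1, 2, 4, 5, 6, 8, 11, 12, 13, 14, 15, 18, 25, 26, 28, 30}


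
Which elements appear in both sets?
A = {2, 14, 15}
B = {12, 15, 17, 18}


A ∩ B = elements in both A and B
A = {2, 14, 15}
B = {12, 15, 17, 18}
A ∩ B = {15}

A ∩ B = {15}


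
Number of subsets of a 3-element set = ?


Number of subsets = 2^n
= 2^3
= 8

|P(A)| = 8


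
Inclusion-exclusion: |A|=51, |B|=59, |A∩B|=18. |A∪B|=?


|A ∪ B| = |A| + |B| - |A ∩ B|
= 51 + 59 - 18
= 92

|A ∪ B| = 92


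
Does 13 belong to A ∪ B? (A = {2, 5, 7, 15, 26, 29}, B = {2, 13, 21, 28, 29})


A = {2, 5, 7, 15, 26, 29}, B = {2, 13, 21, 28, 29}
A ∪ B = all elements in A or B
A ∪ B = {2, 5, 7, 13, 15, 21, 26, 28, 29}
Checking if 13 ∈ A ∪ B
13 is in A ∪ B → True

13 ∈ A ∪ B


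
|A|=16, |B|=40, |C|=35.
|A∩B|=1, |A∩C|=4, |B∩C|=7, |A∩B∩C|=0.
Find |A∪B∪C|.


|A∪B∪C| = |A|+|B|+|C| - |A∩B|-|A∩C|-|B∩C| + |A∩B∩C|
= 16+40+35 - 1-4-7 + 0
= 91 - 12 + 0
= 79

|A ∪ B ∪ C| = 79


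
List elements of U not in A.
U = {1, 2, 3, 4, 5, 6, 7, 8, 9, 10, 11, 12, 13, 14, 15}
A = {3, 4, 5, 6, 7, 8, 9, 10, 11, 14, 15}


Aᶜ = U \ A = elements in U but not in A
U = {1, 2, 3, 4, 5, 6, 7, 8, 9, 10, 11, 12, 13, 14, 15}
A = {3, 4, 5, 6, 7, 8, 9, 10, 11, 14, 15}
Aᶜ = {1, 2, 12, 13}

Aᶜ = {1, 2, 12, 13}


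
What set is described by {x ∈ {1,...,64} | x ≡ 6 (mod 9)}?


Checking each candidate:
Condition: x in {1,...,64} with x ≡ 6 (mod 9)
Result = {6, 15, 24, 33, 42, 51, 60}

{6, 15, 24, 33, 42, 51, 60}


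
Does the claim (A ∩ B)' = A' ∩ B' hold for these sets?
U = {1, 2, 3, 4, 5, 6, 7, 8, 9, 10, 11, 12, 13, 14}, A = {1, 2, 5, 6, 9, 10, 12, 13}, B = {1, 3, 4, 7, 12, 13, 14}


LHS: A ∩ B = {1, 12, 13}
(A ∩ B)' = U \ (A ∩ B) = {2, 3, 4, 5, 6, 7, 8, 9, 10, 11, 14}
A' = {3, 4, 7, 8, 11, 14}, B' = {2, 5, 6, 8, 9, 10, 11}
Claimed RHS: A' ∩ B' = {8, 11}
Identity is INVALID: LHS = {2, 3, 4, 5, 6, 7, 8, 9, 10, 11, 14} but the RHS claimed here equals {8, 11}. The correct form is (A ∩ B)' = A' ∪ B'.

Identity is invalid: (A ∩ B)' = {2, 3, 4, 5, 6, 7, 8, 9, 10, 11, 14} but A' ∩ B' = {8, 11}. The correct De Morgan law is (A ∩ B)' = A' ∪ B'.


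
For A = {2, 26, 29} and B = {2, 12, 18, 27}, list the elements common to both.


A ∩ B = elements in both A and B
A = {2, 26, 29}
B = {2, 12, 18, 27}
A ∩ B = {2}

A ∩ B = {2}


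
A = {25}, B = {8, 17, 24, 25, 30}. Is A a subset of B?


A ⊆ B means every element of A is in B.
All elements of A are in B.
So A ⊆ B.

Yes, A ⊆ B


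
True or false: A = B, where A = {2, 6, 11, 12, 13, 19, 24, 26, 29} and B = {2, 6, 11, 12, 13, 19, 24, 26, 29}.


Two sets are equal iff they have exactly the same elements.
A = {2, 6, 11, 12, 13, 19, 24, 26, 29}
B = {2, 6, 11, 12, 13, 19, 24, 26, 29}
Same elements → A = B

Yes, A = B


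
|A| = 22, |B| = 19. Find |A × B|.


|A × B| = |A| × |B|
= 22 × 19
= 418

|A × B| = 418


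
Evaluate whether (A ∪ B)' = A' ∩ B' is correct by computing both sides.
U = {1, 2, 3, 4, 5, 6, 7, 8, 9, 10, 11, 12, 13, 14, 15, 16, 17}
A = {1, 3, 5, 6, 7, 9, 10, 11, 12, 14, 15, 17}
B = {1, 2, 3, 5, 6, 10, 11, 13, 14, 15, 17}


LHS: A ∪ B = {1, 2, 3, 5, 6, 7, 9, 10, 11, 12, 13, 14, 15, 17}
(A ∪ B)' = U \ (A ∪ B) = {4, 8, 16}
A' = {2, 4, 8, 13, 16}, B' = {4, 7, 8, 9, 12, 16}
Claimed RHS: A' ∩ B' = {4, 8, 16}
Identity is VALID: LHS = RHS = {4, 8, 16} ✓

Identity is valid. (A ∪ B)' = A' ∩ B' = {4, 8, 16}


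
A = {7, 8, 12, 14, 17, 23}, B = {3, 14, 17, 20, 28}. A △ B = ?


A △ B = (A \ B) ∪ (B \ A) = elements in exactly one of A or B
A \ B = {7, 8, 12, 23}
B \ A = {3, 20, 28}
A △ B = {3, 7, 8, 12, 20, 23, 28}

A △ B = {3, 7, 8, 12, 20, 23, 28}


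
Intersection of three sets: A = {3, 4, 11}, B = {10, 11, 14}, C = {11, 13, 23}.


A ∩ B = {11}
(A ∩ B) ∩ C = {11}

A ∩ B ∩ C = {11}


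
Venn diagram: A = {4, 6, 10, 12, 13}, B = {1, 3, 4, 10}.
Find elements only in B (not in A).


A = {4, 6, 10, 12, 13}
B = {1, 3, 4, 10}
Region: only in B (not in A)
Elements: {1, 3}

Elements only in B (not in A): {1, 3}


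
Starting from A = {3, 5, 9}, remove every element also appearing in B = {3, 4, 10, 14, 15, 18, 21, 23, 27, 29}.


A \ B = elements in A but not in B
A = {3, 5, 9}
B = {3, 4, 10, 14, 15, 18, 21, 23, 27, 29}
Remove from A any elements in B
A \ B = {5, 9}

A \ B = {5, 9}


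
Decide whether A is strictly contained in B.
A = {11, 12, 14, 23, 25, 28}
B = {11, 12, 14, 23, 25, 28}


A ⊂ B requires: A ⊆ B AND A ≠ B.
A ⊆ B? Yes
A = B? Yes
A = B, so A is not a PROPER subset.

No, A is not a proper subset of B


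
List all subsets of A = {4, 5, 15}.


|A| = 3, so |P(A)| = 2^3 = 8
Enumerate subsets by cardinality (0 to 3):
∅, {4}, {5}, {15}, {4, 5}, {4, 15}, {5, 15}, {4, 5, 15}

P(A) has 8 subsets: ∅, {4}, {5}, {15}, {4, 5}, {4, 15}, {5, 15}, {4, 5, 15}


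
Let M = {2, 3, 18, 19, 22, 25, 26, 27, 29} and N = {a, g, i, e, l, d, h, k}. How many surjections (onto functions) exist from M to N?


n = |M| = 9, k = |N| = 8. Surjections via inclusion-exclusion:
S(n,k) = Σ(-1)^i × C(k,i) × (k-i)^n, i=0 to k
i=0: (-1)^0×C(8,0)×8^9 = 134217728
i=1: (-1)^1×C(8,1)×7^9 = -322828856
i=2: (-1)^2×C(8,2)×6^9 = 282175488
i=3: (-1)^3×C(8,3)×5^9 = -109375000
i=4: (-1)^4×C(8,4)×4^9 = 18350080
i=5: (-1)^5×C(8,5)×3^9 = -1102248
i=6: (-1)^6×C(8,6)×2^9 = 14336
i=7: (-1)^7×C(8,7)×1^9 = -8
i=8: (-1)^8×C(8,8)×0^9 = 0
Total = 1451520

Number of surjections = 1451520


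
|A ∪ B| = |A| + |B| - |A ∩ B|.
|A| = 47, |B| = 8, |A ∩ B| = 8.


|A ∪ B| = |A| + |B| - |A ∩ B|
= 47 + 8 - 8
= 47

|A ∪ B| = 47


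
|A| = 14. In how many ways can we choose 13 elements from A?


C(n,k) = n! / (k!(n-k)!)
C(14,13) = 14! / (13!1!)
= 14

C(14,13) = 14


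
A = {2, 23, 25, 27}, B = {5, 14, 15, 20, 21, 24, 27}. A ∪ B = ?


A ∪ B = all elements in A or B (or both)
A = {2, 23, 25, 27}
B = {5, 14, 15, 20, 21, 24, 27}
A ∪ B = {2, 5, 14, 15, 20, 21, 23, 24, 25, 27}

A ∪ B = {2, 5, 14, 15, 20, 21, 23, 24, 25, 27}


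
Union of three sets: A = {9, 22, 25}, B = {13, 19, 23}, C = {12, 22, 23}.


A ∪ B = {9, 13, 19, 22, 23, 25}
(A ∪ B) ∪ C = {9, 12, 13, 19, 22, 23, 25}

A ∪ B ∪ C = {9, 12, 13, 19, 22, 23, 25}


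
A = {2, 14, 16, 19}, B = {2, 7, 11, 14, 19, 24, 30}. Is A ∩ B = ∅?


Disjoint means A ∩ B = ∅.
A ∩ B = {2, 14, 19}
A ∩ B ≠ ∅, so A and B are NOT disjoint.

No, A and B are not disjoint (A ∩ B = {2, 14, 19})


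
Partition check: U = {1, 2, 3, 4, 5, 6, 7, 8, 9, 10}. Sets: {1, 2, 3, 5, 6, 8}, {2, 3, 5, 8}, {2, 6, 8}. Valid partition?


A partition requires: (1) non-empty parts, (2) pairwise disjoint, (3) union = U
Parts: {1, 2, 3, 5, 6, 8}, {2, 3, 5, 8}, {2, 6, 8}
Union of parts: {1, 2, 3, 5, 6, 8}
U = {1, 2, 3, 4, 5, 6, 7, 8, 9, 10}
All non-empty? True
Pairwise disjoint? False
Covers U? False

No, not a valid partition


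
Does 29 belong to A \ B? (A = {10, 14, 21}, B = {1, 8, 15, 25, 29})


A = {10, 14, 21}, B = {1, 8, 15, 25, 29}
A \ B = elements in A but not in B
A \ B = {10, 14, 21}
Checking if 29 ∈ A \ B
29 is not in A \ B → False

29 ∉ A \ B


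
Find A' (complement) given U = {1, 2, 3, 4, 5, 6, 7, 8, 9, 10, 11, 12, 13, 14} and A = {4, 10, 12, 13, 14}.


Aᶜ = U \ A = elements in U but not in A
U = {1, 2, 3, 4, 5, 6, 7, 8, 9, 10, 11, 12, 13, 14}
A = {4, 10, 12, 13, 14}
Aᶜ = {1, 2, 3, 5, 6, 7, 8, 9, 11}

Aᶜ = {1, 2, 3, 5, 6, 7, 8, 9, 11}


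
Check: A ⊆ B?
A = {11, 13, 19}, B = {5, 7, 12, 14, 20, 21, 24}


A ⊆ B means every element of A is in B.
Elements in A not in B: {11, 13, 19}
So A ⊄ B.

No, A ⊄ B


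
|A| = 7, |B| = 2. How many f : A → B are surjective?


n = |A| = 7, k = |B| = 2. Surjections via inclusion-exclusion:
S(n,k) = Σ(-1)^i × C(k,i) × (k-i)^n, i=0 to k
i=0: (-1)^0×C(2,0)×2^7 = 128
i=1: (-1)^1×C(2,1)×1^7 = -2
i=2: (-1)^2×C(2,2)×0^7 = 0
Total = 126

Number of surjections = 126


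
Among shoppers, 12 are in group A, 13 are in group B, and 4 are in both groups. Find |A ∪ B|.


|A ∪ B| = |A| + |B| - |A ∩ B|
= 12 + 13 - 4
= 21

|A ∪ B| = 21


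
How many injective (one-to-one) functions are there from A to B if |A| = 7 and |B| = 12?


An injection sends each of |A| = 7 inputs to a distinct output in B.
# injections = |B|·(|B|-1)·…·(|B|-|A|+1) = 12! / (12 - 7)!
= 12 × 11 × 10 × 9 × 8 × 7 × 6
= 3991680

Number of injections = 3991680


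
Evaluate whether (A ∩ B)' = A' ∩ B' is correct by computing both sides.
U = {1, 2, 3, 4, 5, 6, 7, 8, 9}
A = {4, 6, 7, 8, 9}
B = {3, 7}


LHS: A ∩ B = {7}
(A ∩ B)' = U \ (A ∩ B) = {1, 2, 3, 4, 5, 6, 8, 9}
A' = {1, 2, 3, 5}, B' = {1, 2, 4, 5, 6, 8, 9}
Claimed RHS: A' ∩ B' = {1, 2, 5}
Identity is INVALID: LHS = {1, 2, 3, 4, 5, 6, 8, 9} but the RHS claimed here equals {1, 2, 5}. The correct form is (A ∩ B)' = A' ∪ B'.

Identity is invalid: (A ∩ B)' = {1, 2, 3, 4, 5, 6, 8, 9} but A' ∩ B' = {1, 2, 5}. The correct De Morgan law is (A ∩ B)' = A' ∪ B'.


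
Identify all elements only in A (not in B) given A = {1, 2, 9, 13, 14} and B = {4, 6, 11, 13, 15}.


A = {1, 2, 9, 13, 14}
B = {4, 6, 11, 13, 15}
Region: only in A (not in B)
Elements: {1, 2, 9, 14}

Elements only in A (not in B): {1, 2, 9, 14}


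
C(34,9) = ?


C(n,k) = n! / (k!(n-k)!)
C(34,9) = 34! / (9!25!)
= 52451256

C(34,9) = 52451256


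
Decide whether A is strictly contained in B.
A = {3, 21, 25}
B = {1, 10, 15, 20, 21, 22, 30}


A ⊂ B requires: A ⊆ B AND A ≠ B.
A ⊆ B? No
A ⊄ B, so A is not a proper subset.

No, A is not a proper subset of B


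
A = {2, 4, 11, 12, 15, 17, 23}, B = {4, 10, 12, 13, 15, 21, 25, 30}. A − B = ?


A \ B = elements in A but not in B
A = {2, 4, 11, 12, 15, 17, 23}
B = {4, 10, 12, 13, 15, 21, 25, 30}
Remove from A any elements in B
A \ B = {2, 11, 17, 23}

A \ B = {2, 11, 17, 23}


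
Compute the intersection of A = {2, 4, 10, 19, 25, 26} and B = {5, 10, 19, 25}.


A ∩ B = elements in both A and B
A = {2, 4, 10, 19, 25, 26}
B = {5, 10, 19, 25}
A ∩ B = {10, 19, 25}

A ∩ B = {10, 19, 25}


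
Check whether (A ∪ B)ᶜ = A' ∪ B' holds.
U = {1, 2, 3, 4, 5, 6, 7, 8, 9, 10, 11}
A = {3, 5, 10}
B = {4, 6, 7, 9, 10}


LHS: A ∪ B = {3, 4, 5, 6, 7, 9, 10}
(A ∪ B)' = U \ (A ∪ B) = {1, 2, 8, 11}
A' = {1, 2, 4, 6, 7, 8, 9, 11}, B' = {1, 2, 3, 5, 8, 11}
Claimed RHS: A' ∪ B' = {1, 2, 3, 4, 5, 6, 7, 8, 9, 11}
Identity is INVALID: LHS = {1, 2, 8, 11} but the RHS claimed here equals {1, 2, 3, 4, 5, 6, 7, 8, 9, 11}. The correct form is (A ∪ B)' = A' ∩ B'.

Identity is invalid: (A ∪ B)' = {1, 2, 8, 11} but A' ∪ B' = {1, 2, 3, 4, 5, 6, 7, 8, 9, 11}. The correct De Morgan law is (A ∪ B)' = A' ∩ B'.


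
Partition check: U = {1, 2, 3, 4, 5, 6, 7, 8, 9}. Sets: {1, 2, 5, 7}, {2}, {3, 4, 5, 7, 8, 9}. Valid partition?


A partition requires: (1) non-empty parts, (2) pairwise disjoint, (3) union = U
Parts: {1, 2, 5, 7}, {2}, {3, 4, 5, 7, 8, 9}
Union of parts: {1, 2, 3, 4, 5, 7, 8, 9}
U = {1, 2, 3, 4, 5, 6, 7, 8, 9}
All non-empty? True
Pairwise disjoint? False
Covers U? False

No, not a valid partition


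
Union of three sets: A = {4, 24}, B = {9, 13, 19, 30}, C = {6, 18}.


A ∪ B = {4, 9, 13, 19, 24, 30}
(A ∪ B) ∪ C = {4, 6, 9, 13, 18, 19, 24, 30}

A ∪ B ∪ C = {4, 6, 9, 13, 18, 19, 24, 30}


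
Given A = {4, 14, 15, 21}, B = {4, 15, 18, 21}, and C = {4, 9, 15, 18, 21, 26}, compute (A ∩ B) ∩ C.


A ∩ B = {4, 15, 21}
(A ∩ B) ∩ C = {4, 15, 21}

A ∩ B ∩ C = {4, 15, 21}


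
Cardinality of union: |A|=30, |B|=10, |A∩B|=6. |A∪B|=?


|A ∪ B| = |A| + |B| - |A ∩ B|
= 30 + 10 - 6
= 34

|A ∪ B| = 34


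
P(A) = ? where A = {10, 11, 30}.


|A| = 3, so |P(A)| = 2^3 = 8
Enumerate subsets by cardinality (0 to 3):
∅, {10}, {11}, {30}, {10, 11}, {10, 30}, {11, 30}, {10, 11, 30}

P(A) has 8 subsets: ∅, {10}, {11}, {30}, {10, 11}, {10, 30}, {11, 30}, {10, 11, 30}


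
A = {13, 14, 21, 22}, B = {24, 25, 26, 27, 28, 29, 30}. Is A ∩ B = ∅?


Disjoint means A ∩ B = ∅.
A ∩ B = ∅
A ∩ B = ∅, so A and B are disjoint.

Yes, A and B are disjoint


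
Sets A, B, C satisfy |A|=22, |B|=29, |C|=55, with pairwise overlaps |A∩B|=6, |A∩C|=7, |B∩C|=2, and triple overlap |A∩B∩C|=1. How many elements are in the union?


|A∪B∪C| = |A|+|B|+|C| - |A∩B|-|A∩C|-|B∩C| + |A∩B∩C|
= 22+29+55 - 6-7-2 + 1
= 106 - 15 + 1
= 92

|A ∪ B ∪ C| = 92


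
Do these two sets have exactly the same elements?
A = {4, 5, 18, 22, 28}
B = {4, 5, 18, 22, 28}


Two sets are equal iff they have exactly the same elements.
A = {4, 5, 18, 22, 28}
B = {4, 5, 18, 22, 28}
Same elements → A = B

Yes, A = B


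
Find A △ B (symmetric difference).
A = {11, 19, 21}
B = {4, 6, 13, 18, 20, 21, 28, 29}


A △ B = (A \ B) ∪ (B \ A) = elements in exactly one of A or B
A \ B = {11, 19}
B \ A = {4, 6, 13, 18, 20, 28, 29}
A △ B = {4, 6, 11, 13, 18, 19, 20, 28, 29}

A △ B = {4, 6, 11, 13, 18, 19, 20, 28, 29}


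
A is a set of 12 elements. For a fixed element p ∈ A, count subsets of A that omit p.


Subsets of A avoiding p are subsets of A \ {p}, which has 11 elements.
Count = 2^(n-1) = 2^11
= 2048

Number of subsets avoiding p = 2048


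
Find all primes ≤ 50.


Checking each candidate:
Condition: primes ≤ 50
Result = {2, 3, 5, 7, 11, 13, 17, 19, 23, 29, 31, 37, 41, 43, 47}

{2, 3, 5, 7, 11, 13, 17, 19, 23, 29, 31, 37, 41, 43, 47}


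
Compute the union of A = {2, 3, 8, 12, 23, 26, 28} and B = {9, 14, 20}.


A ∪ B = all elements in A or B (or both)
A = {2, 3, 8, 12, 23, 26, 28}
B = {9, 14, 20}
A ∪ B = {2, 3, 8, 9, 12, 14, 20, 23, 26, 28}

A ∪ B = {2, 3, 8, 9, 12, 14, 20, 23, 26, 28}


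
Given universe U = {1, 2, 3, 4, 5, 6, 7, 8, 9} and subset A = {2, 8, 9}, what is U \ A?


Aᶜ = U \ A = elements in U but not in A
U = {1, 2, 3, 4, 5, 6, 7, 8, 9}
A = {2, 8, 9}
Aᶜ = {1, 3, 4, 5, 6, 7}

Aᶜ = {1, 3, 4, 5, 6, 7}


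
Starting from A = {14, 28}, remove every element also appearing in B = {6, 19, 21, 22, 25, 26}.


A \ B = elements in A but not in B
A = {14, 28}
B = {6, 19, 21, 22, 25, 26}
Remove from A any elements in B
A \ B = {14, 28}

A \ B = {14, 28}


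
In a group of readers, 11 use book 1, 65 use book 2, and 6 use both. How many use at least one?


|A ∪ B| = |A| + |B| - |A ∩ B|
= 11 + 65 - 6
= 70

|A ∪ B| = 70


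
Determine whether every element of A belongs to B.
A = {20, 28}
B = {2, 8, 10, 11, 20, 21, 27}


A ⊆ B means every element of A is in B.
Elements in A not in B: {28}
So A ⊄ B.

No, A ⊄ B


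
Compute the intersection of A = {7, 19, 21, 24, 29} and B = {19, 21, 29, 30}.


A ∩ B = elements in both A and B
A = {7, 19, 21, 24, 29}
B = {19, 21, 29, 30}
A ∩ B = {19, 21, 29}

A ∩ B = {19, 21, 29}


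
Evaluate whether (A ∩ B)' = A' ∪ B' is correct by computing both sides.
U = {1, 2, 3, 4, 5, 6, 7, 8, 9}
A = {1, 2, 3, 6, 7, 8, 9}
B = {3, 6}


LHS: A ∩ B = {3, 6}
(A ∩ B)' = U \ (A ∩ B) = {1, 2, 4, 5, 7, 8, 9}
A' = {4, 5}, B' = {1, 2, 4, 5, 7, 8, 9}
Claimed RHS: A' ∪ B' = {1, 2, 4, 5, 7, 8, 9}
Identity is VALID: LHS = RHS = {1, 2, 4, 5, 7, 8, 9} ✓

Identity is valid. (A ∩ B)' = A' ∪ B' = {1, 2, 4, 5, 7, 8, 9}
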